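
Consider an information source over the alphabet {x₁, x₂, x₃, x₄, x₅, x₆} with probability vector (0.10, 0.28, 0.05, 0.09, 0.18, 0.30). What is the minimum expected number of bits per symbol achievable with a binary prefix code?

Repeatedly combine the two least-probable nodes; the expected code length is the sum of the merged weights.
merge 1/20 + 9/100 → 7/50
merge 1/10 + 7/50 → 6/25
merge 9/50 + 6/25 → 21/50
merge 7/25 + 3/10 → 29/50
merge 21/50 + 29/50 → 1
L = 7/50 + 6/25 + 21/50 + 29/50 + 1 = 119/50 = 2.38 bits/symbol.

2.38 bits/symbol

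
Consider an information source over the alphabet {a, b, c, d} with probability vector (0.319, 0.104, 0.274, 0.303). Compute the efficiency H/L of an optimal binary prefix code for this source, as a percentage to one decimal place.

95.0%

Entropy H = −Σ p log₂ p ≈ 1.8991 bits.
Huffman merges: 13/125+137/500→189/500; 303/1000+319/1000→311/500; 189/500+311/500→1. L = 2 ≈ 2.0000.
Efficiency = H/L = 1.8991/2.0000 = 95.0%.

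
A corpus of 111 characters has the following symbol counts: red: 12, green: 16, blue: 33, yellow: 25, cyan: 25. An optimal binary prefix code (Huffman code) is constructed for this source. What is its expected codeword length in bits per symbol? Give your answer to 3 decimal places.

2.252 bits/symbol

Probabilities are the counts divided by 111.
Repeatedly combine the two least-probable nodes; the expected code length is the sum of the merged weights.
merge 4/37 + 16/111 → 28/111
merge 25/111 + 25/111 → 50/111
merge 28/111 + 11/37 → 61/111
merge 50/111 + 61/111 → 1
L = 28/111 + 50/111 + 61/111 + 1 = 250/111 ≈ 2.252 bits/symbol.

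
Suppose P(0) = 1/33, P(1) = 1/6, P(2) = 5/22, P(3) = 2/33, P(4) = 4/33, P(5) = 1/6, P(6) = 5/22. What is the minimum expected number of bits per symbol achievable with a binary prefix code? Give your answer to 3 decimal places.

2.636 bits/symbol

Repeatedly combine the two least-probable nodes; the expected code length is the sum of the merged weights.
merge 1/33 + 2/33 → 1/11
merge 1/11 + 4/33 → 7/33
merge 1/6 + 1/6 → 1/3
merge 7/33 + 5/22 → 29/66
merge 5/22 + 1/3 → 37/66
merge 29/66 + 37/66 → 1
L = 1/11 + 7/33 + 1/3 + 29/66 + 37/66 + 1 = 29/11 ≈ 2.636 bits/symbol.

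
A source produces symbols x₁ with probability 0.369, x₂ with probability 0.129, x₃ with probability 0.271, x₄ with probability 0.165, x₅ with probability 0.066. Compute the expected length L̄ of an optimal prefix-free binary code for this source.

Repeatedly combine the two least-probable nodes; the expected code length is the sum of the merged weights.
merge 33/500 + 129/1000 → 39/200
merge 33/200 + 39/200 → 9/25
merge 271/1000 + 9/25 → 631/1000
merge 369/1000 + 631/1000 → 1
L = 39/200 + 9/25 + 631/1000 + 1 = 1093/500 = 2.186 bits/symbol.

2.186 bits/symbol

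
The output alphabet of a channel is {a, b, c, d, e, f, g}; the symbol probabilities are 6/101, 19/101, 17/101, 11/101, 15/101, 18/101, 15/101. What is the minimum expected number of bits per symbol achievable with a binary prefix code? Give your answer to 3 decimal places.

2.802 bits/symbol

Repeatedly combine the two least-probable nodes; the expected code length is the sum of the merged weights.
merge 6/101 + 11/101 → 17/101
merge 15/101 + 15/101 → 30/101
merge 17/101 + 17/101 → 34/101
merge 18/101 + 19/101 → 37/101
merge 30/101 + 34/101 → 64/101
merge 37/101 + 64/101 → 1
L = 17/101 + 30/101 + 34/101 + 37/101 + 64/101 + 1 = 283/101 ≈ 2.802 bits/symbol.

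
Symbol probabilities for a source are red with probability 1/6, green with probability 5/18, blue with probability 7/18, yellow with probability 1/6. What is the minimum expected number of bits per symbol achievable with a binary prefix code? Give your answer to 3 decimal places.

Repeatedly combine the two least-probable nodes; the expected code length is the sum of the merged weights.
merge 1/6 + 1/6 → 1/3
merge 5/18 + 1/3 → 11/18
merge 7/18 + 11/18 → 1
L = 1/3 + 11/18 + 1 = 35/18 ≈ 1.944 bits/symbol.

1.944 bits/symbol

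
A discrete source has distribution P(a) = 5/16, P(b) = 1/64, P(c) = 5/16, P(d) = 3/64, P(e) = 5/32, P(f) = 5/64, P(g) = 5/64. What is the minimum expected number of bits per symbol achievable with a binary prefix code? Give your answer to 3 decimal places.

Repeatedly combine the two least-probable nodes; the expected code length is the sum of the merged weights.
merge 1/64 + 3/64 → 1/16
merge 1/16 + 5/64 → 9/64
merge 5/64 + 9/64 → 7/32
merge 5/32 + 7/32 → 3/8
merge 5/16 + 5/16 → 5/8
merge 3/8 + 5/8 → 1
L = 1/16 + 9/64 + 7/32 + 3/8 + 5/8 + 1 = 155/64 ≈ 2.422 bits/symbol.

2.422 bits/symbol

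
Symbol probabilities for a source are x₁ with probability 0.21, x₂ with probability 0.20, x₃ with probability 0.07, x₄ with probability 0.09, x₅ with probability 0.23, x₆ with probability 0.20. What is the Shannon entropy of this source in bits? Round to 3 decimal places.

H = −Σ pᵢ log₂ pᵢ.
−0.21·log₂(0.21) = 0.4728
−0.20·log₂(0.20) = 0.4644
−0.07·log₂(0.07) = 0.2686
−0.09·log₂(0.09) = 0.3127
−0.23·log₂(0.23) = 0.4877
−0.20·log₂(0.20) = 0.4644
Sum ≈ 2.4705 → 2.470 bits.

2.470 bits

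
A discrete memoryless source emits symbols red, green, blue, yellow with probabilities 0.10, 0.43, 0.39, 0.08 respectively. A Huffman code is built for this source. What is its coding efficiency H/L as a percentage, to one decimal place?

95.8%

Entropy H = −Σ p log₂ p ≈ 1.6771 bits.
Huffman merges: 2/25+1/10→9/50; 9/50+39/100→57/100; 43/100+57/100→1. L = 7/4 ≈ 1.7500.
Efficiency = H/L = 1.6771/1.7500 = 95.8%.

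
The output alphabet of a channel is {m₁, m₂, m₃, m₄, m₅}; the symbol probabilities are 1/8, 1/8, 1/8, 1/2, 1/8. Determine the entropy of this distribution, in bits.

Each probability is a power of 1/2, so log₂(1/p) is an integer.
H = Σ p·log₂(1/p) = 1/8·3 + 1/8·3 + 1/8·3 + 1/2·1 + 1/8·3 = 2 bits.

2 bits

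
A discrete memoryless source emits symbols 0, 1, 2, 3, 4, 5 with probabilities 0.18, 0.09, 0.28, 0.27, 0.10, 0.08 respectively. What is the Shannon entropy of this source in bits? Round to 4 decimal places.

2.4059 bits

H = −Σ pᵢ log₂ pᵢ.
−0.18·log₂(0.18) = 0.4453
−0.09·log₂(0.09) = 0.3127
−0.28·log₂(0.28) = 0.5142
−0.27·log₂(0.27) = 0.5100
−0.10·log₂(0.10) = 0.3322
−0.08·log₂(0.08) = 0.2915
Sum ≈ 2.4059 → 2.4059 bits.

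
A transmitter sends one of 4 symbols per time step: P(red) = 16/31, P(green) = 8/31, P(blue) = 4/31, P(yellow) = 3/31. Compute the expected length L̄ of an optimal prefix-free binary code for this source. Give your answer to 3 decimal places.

1.710 bits/symbol

Repeatedly combine the two least-probable nodes; the expected code length is the sum of the merged weights.
merge 3/31 + 4/31 → 7/31
merge 7/31 + 8/31 → 15/31
merge 15/31 + 16/31 → 1
L = 7/31 + 15/31 + 1 = 53/31 ≈ 1.710 bits/symbol.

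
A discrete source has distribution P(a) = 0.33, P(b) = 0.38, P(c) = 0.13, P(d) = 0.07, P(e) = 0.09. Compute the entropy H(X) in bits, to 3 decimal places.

2.022 bits

H = −Σ pᵢ log₂ pᵢ.
−0.33·log₂(0.33) = 0.5278
−0.38·log₂(0.38) = 0.5305
−0.13·log₂(0.13) = 0.3826
−0.07·log₂(0.07) = 0.2686
−0.09·log₂(0.09) = 0.3127
Sum ≈ 2.0221 → 2.022 bits.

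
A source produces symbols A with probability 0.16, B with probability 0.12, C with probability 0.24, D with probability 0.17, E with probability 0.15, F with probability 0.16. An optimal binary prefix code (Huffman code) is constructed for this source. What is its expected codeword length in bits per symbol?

Repeatedly combine the two least-probable nodes; the expected code length is the sum of the merged weights.
merge 3/25 + 3/20 → 27/100
merge 4/25 + 4/25 → 8/25
merge 17/100 + 6/25 → 41/100
merge 27/100 + 8/25 → 59/100
merge 41/100 + 59/100 → 1
L = 27/100 + 8/25 + 41/100 + 59/100 + 1 = 259/100 = 2.59 bits/symbol.

2.59 bits/symbol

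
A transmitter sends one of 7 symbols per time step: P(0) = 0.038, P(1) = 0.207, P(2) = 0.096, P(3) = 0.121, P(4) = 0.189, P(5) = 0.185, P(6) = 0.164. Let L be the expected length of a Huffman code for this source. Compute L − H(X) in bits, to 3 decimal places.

Entropy H = −Σ p log₂ p ≈ 2.6753 bits.
Huffman merges: 19/500+12/125→67/500; 121/1000+67/500→51/200; 41/250+37/200→349/1000; 189/1000+207/1000→99/250; 51/200+349/1000→151/250; 99/250+151/250→1. L = 1369/500 ≈ 2.7380.
L − H = 2.7380 − 2.6753 = 0.063 bits.

0.063 bits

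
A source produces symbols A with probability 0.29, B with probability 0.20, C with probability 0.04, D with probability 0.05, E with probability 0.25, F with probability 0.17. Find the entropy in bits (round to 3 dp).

H = −Σ pᵢ log₂ pᵢ.
−0.29·log₂(0.29) = 0.5179
−0.20·log₂(0.20) = 0.4644
−0.04·log₂(0.04) = 0.1858
−0.05·log₂(0.05) = 0.2161
−0.25·log₂(0.25) = 0.5000
−0.17·log₂(0.17) = 0.4346
Sum ≈ 2.3187 → 2.319 bits.

2.319 bits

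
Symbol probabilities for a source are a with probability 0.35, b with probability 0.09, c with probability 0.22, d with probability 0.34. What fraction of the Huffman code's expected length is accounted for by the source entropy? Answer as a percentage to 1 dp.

Entropy H = −Σ p log₂ p ≈ 1.8525 bits.
Huffman merges: 9/100+11/50→31/100; 31/100+17/50→13/20; 7/20+13/20→1. L = 49/25 ≈ 1.9600.
Efficiency = H/L = 1.8525/1.9600 = 94.5%.

94.5%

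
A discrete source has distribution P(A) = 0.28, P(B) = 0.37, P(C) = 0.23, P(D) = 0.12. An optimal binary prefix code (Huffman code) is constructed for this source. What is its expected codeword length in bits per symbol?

Repeatedly combine the two least-probable nodes; the expected code length is the sum of the merged weights.
merge 3/25 + 23/100 → 7/20
merge 7/25 + 7/20 → 63/100
merge 37/100 + 63/100 → 1
L = 7/20 + 63/100 + 1 = 99/50 = 1.98 bits/symbol.

1.98 bits/symbol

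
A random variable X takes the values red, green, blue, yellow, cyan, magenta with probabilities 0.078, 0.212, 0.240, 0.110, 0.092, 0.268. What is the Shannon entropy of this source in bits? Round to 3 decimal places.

2.432 bits

H = −Σ pᵢ log₂ pᵢ.
−0.078·log₂(0.078) = 0.2871
−0.212·log₂(0.212) = 0.4744
−0.240·log₂(0.240) = 0.4941
−0.110·log₂(0.110) = 0.3503
−0.092·log₂(0.092) = 0.3167
−0.268·log₂(0.268) = 0.5091
Sum ≈ 2.4317 → 2.432 bits.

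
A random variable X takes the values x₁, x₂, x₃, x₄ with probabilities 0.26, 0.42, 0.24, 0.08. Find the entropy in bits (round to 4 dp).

1.8166 bits

H = −Σ pᵢ log₂ pᵢ.
−0.26·log₂(0.26) = 0.5053
−0.42·log₂(0.42) = 0.5256
−0.24·log₂(0.24) = 0.4941
−0.08·log₂(0.08) = 0.2915
Sum ≈ 1.8166 → 1.8166 bits.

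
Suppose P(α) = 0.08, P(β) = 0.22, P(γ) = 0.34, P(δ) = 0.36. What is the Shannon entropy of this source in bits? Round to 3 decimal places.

H = −Σ pᵢ log₂ pᵢ.
−0.08·log₂(0.08) = 0.2915
−0.22·log₂(0.22) = 0.4806
−0.34·log₂(0.34) = 0.5292
−0.36·log₂(0.36) = 0.5306
Sum ≈ 1.8319 → 1.832 bits.

1.832 bits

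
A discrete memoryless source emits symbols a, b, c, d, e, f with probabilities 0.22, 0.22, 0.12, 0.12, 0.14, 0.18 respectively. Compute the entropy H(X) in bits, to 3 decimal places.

H = −Σ pᵢ log₂ pᵢ.
−0.22·log₂(0.22) = 0.4806
−0.22·log₂(0.22) = 0.4806
−0.12·log₂(0.12) = 0.3671
−0.12·log₂(0.12) = 0.3671
−0.14·log₂(0.14) = 0.3971
−0.18·log₂(0.18) = 0.4453
Sum ≈ 2.5377 → 2.538 bits.

2.538 bits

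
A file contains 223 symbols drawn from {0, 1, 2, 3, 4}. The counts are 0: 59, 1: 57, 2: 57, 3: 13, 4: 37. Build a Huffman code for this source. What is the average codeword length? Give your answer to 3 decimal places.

Probabilities are the counts divided by 223.
Repeatedly combine the two least-probable nodes; the expected code length is the sum of the merged weights.
merge 13/223 + 37/223 → 50/223
merge 50/223 + 57/223 → 107/223
merge 57/223 + 59/223 → 116/223
merge 107/223 + 116/223 → 1
L = 50/223 + 107/223 + 116/223 + 1 = 496/223 ≈ 2.224 bits/symbol.

2.224 bits/symbol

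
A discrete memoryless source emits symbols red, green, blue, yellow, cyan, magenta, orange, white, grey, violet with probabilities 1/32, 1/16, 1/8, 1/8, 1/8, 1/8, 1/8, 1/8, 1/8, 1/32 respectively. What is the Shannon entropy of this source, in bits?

Each probability is a power of 1/2, so log₂(1/p) is an integer.
H = Σ p·log₂(1/p) = 1/32·5 + 1/16·4 + 1/8·3 + 1/8·3 + 1/8·3 + 1/8·3 + 1/8·3 + 1/8·3 + 1/8·3 + 1/32·5 = 3.1875 bits.

3.1875 bits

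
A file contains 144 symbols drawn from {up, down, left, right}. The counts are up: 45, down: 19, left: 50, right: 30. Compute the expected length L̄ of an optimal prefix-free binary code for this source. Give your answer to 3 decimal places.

1.993 bits/symbol

Probabilities are the counts divided by 144.
Repeatedly combine the two least-probable nodes; the expected code length is the sum of the merged weights.
merge 19/144 + 5/24 → 49/144
merge 5/16 + 49/144 → 47/72
merge 25/72 + 47/72 → 1
L = 49/144 + 47/72 + 1 = 287/144 ≈ 1.993 bits/symbol.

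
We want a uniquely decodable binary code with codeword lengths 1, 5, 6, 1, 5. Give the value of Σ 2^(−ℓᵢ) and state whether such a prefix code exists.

1.078125; no

With common denominator 2^6 = 64: Σ 2^(−ℓᵢ) = 32/64 + 2/64 + 1/64 + 32/64 + 2/64 = 69/64 = 1.078125.
Kraft's inequality requires Σ ≤ 1; here Σ = 1.078125 > 1, so no such prefix code exists.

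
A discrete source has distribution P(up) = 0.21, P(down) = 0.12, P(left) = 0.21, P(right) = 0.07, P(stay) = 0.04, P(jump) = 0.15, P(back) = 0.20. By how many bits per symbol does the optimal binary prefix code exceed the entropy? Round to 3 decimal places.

0.048 bits

Entropy H = −Σ p log₂ p ≈ 2.6420 bits.
Huffman merges: 1/25+7/100→11/100; 11/100+3/25→23/100; 3/20+1/5→7/20; 21/100+21/100→21/50; 23/100+7/20→29/50; 21/50+29/50→1. L = 269/100 ≈ 2.6900.
L − H = 2.6900 − 2.6420 = 0.048 bits.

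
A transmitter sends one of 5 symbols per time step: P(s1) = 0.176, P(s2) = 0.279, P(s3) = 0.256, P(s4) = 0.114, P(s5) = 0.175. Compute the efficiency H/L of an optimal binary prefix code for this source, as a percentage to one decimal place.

Entropy H = −Σ p log₂ p ≈ 2.2554 bits.
Huffman merges: 57/500+7/40→289/1000; 22/125+32/125→54/125; 279/1000+289/1000→71/125; 54/125+71/125→1. L = 2289/1000 ≈ 2.2890.
Efficiency = H/L = 2.2554/2.2890 = 98.5%.

98.5%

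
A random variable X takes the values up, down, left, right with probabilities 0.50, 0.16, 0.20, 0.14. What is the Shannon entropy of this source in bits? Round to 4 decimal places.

1.7845 bits

H = −Σ pᵢ log₂ pᵢ.
−0.50·log₂(0.50) = 0.5000
−0.16·log₂(0.16) = 0.4230
−0.20·log₂(0.20) = 0.4644
−0.14·log₂(0.14) = 0.3971
Sum ≈ 1.7845 → 1.7845 bits.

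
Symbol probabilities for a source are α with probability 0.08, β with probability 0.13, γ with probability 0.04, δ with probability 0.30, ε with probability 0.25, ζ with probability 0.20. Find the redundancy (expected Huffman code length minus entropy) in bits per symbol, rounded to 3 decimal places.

0.025 bits

Entropy H = −Σ p log₂ p ≈ 2.3454 bits.
Huffman merges: 1/25+2/25→3/25; 3/25+13/100→1/4; 1/5+1/4→9/20; 1/4+3/10→11/20; 9/20+11/20→1. L = 237/100 ≈ 2.3700.
L − H = 2.3700 − 2.3454 = 0.025 bits.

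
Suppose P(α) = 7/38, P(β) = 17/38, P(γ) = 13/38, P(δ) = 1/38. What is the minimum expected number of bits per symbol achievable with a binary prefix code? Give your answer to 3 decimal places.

1.763 bits/symbol

Repeatedly combine the two least-probable nodes; the expected code length is the sum of the merged weights.
merge 1/38 + 7/38 → 4/19
merge 4/19 + 13/38 → 21/38
merge 17/38 + 21/38 → 1
L = 4/19 + 21/38 + 1 = 67/38 ≈ 1.763 bits/symbol.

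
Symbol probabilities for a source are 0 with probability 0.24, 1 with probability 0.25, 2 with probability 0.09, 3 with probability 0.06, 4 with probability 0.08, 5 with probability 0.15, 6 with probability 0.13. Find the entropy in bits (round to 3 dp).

2.635 bits

H = −Σ pᵢ log₂ pᵢ.
−0.24·log₂(0.24) = 0.4941
−0.25·log₂(0.25) = 0.5000
−0.09·log₂(0.09) = 0.3127
−0.06·log₂(0.06) = 0.2435
−0.08·log₂(0.08) = 0.2915
−0.15·log₂(0.15) = 0.4105
−0.13·log₂(0.13) = 0.3826
Sum ≈ 2.6350 → 2.635 bits.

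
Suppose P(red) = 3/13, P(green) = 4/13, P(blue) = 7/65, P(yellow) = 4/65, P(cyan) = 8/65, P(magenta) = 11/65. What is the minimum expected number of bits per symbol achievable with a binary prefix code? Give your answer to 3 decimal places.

Repeatedly combine the two least-probable nodes; the expected code length is the sum of the merged weights.
merge 4/65 + 7/65 → 11/65
merge 8/65 + 11/65 → 19/65
merge 11/65 + 3/13 → 2/5
merge 19/65 + 4/13 → 3/5
merge 2/5 + 3/5 → 1
L = 11/65 + 19/65 + 2/5 + 3/5 + 1 = 32/13 ≈ 2.462 bits/symbol.

2.462 bits/symbol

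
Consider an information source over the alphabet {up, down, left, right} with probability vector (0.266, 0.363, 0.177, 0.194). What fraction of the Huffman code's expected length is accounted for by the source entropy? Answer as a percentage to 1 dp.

Entropy H = −Σ p log₂ p ≈ 1.9400 bits.
Huffman merges: 177/1000+97/500→371/1000; 133/500+363/1000→629/1000; 371/1000+629/1000→1. L = 2 ≈ 2.0000.
Efficiency = H/L = 1.9400/2.0000 = 97.0%.

97.0%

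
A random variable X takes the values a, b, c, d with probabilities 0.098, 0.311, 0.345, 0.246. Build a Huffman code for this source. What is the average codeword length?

1.999 bits/symbol

Repeatedly combine the two least-probable nodes; the expected code length is the sum of the merged weights.
merge 49/500 + 123/500 → 43/125
merge 311/1000 + 43/125 → 131/200
merge 69/200 + 131/200 → 1
L = 43/125 + 131/200 + 1 = 1999/1000 = 1.999 bits/symbol.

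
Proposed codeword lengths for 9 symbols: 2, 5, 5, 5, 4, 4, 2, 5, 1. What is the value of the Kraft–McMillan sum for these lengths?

1.25

With common denominator 2^5 = 32: Σ 2^(−ℓᵢ) = 8/32 + 1/32 + 1/32 + 1/32 + 2/32 + 2/32 + 8/32 + 1/32 + 16/32 = 40/32 = 1.25.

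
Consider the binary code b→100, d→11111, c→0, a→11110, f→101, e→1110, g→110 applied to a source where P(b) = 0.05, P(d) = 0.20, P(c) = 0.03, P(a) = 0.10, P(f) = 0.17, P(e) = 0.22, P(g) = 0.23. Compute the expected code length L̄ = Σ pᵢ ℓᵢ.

3.76 bits/symbol

L̄ = Σ pᵢ·ℓᵢ = 0.05·3 + 0.20·5 + 0.03·1 + 0.10·5 + 0.17·3 + 0.22·4 + 0.23·3 = 3.76 bits/symbol.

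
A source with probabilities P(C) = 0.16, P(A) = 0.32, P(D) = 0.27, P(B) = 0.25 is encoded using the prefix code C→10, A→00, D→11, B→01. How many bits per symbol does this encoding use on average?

L̄ = Σ pᵢ·ℓᵢ = 0.16·2 + 0.32·2 + 0.27·2 + 0.25·2 = 2 bits/symbol.

2 bits/symbol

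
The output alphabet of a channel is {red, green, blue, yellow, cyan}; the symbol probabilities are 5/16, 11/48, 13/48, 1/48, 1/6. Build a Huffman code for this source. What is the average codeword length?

2.1875 bits/symbol

Repeatedly combine the two least-probable nodes; the expected code length is the sum of the merged weights.
merge 1/48 + 1/6 → 3/16
merge 3/16 + 11/48 → 5/12
merge 13/48 + 5/16 → 7/12
merge 5/12 + 7/12 → 1
L = 3/16 + 5/12 + 7/12 + 1 = 35/16 = 2.1875 bits/symbol.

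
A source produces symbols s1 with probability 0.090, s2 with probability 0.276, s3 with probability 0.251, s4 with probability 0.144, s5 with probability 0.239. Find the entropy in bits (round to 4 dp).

2.2219 bits

H = −Σ pᵢ log₂ pᵢ.
−0.090·log₂(0.090) = 0.3127
−0.276·log₂(0.276) = 0.5126
−0.251·log₂(0.251) = 0.5006
−0.144·log₂(0.144) = 0.4026
−0.239·log₂(0.239) = 0.4935
Sum ≈ 2.2219 → 2.2219 bits.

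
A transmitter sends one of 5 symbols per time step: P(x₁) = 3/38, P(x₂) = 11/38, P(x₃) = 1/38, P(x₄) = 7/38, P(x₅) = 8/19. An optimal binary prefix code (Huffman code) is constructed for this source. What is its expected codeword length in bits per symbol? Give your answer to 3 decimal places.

Repeatedly combine the two least-probable nodes; the expected code length is the sum of the merged weights.
merge 1/38 + 3/38 → 2/19
merge 2/19 + 7/38 → 11/38
merge 11/38 + 11/38 → 11/19
merge 8/19 + 11/19 → 1
L = 2/19 + 11/38 + 11/19 + 1 = 75/38 ≈ 1.974 bits/symbol.

1.974 bits/symbol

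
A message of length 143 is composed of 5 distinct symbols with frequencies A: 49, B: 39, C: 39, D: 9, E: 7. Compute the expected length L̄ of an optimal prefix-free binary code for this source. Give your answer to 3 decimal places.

Probabilities are the counts divided by 143.
Repeatedly combine the two least-probable nodes; the expected code length is the sum of the merged weights.
merge 7/143 + 9/143 → 16/143
merge 16/143 + 3/11 → 5/13
merge 3/11 + 49/143 → 8/13
merge 5/13 + 8/13 → 1
L = 16/143 + 5/13 + 8/13 + 1 = 302/143 ≈ 2.112 bits/symbol.

2.112 bits/symbol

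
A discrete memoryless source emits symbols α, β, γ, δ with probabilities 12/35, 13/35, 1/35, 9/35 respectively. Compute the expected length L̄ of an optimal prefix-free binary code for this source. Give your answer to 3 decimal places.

Repeatedly combine the two least-probable nodes; the expected code length is the sum of the merged weights.
merge 1/35 + 9/35 → 2/7
merge 2/7 + 12/35 → 22/35
merge 13/35 + 22/35 → 1
L = 2/7 + 22/35 + 1 = 67/35 ≈ 1.914 bits/symbol.

1.914 bits/symbol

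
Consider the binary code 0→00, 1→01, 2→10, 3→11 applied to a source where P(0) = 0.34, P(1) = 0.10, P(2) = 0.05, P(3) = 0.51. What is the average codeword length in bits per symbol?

L̄ = Σ pᵢ·ℓᵢ = 0.34·2 + 0.10·2 + 0.05·2 + 0.51·2 = 2 bits/symbol.

2 bits/symbol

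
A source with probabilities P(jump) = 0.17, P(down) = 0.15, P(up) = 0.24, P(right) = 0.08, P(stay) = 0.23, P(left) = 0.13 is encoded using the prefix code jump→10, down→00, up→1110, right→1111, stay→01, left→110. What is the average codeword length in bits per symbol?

L̄ = Σ pᵢ·ℓᵢ = 0.17·2 + 0.15·2 + 0.24·4 + 0.08·4 + 0.23·2 + 0.13·3 = 2.77 bits/symbol.

2.77 bits/symbol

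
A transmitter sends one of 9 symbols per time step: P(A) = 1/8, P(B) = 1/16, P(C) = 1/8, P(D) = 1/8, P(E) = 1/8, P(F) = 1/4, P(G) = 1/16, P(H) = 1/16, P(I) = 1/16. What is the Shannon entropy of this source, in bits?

3 bits

Each probability is a power of 1/2, so log₂(1/p) is an integer.
H = Σ p·log₂(1/p) = 1/8·3 + 1/16·4 + 1/8·3 + 1/8·3 + 1/8·3 + 1/4·2 + 1/16·4 + 1/16·4 + 1/16·4 = 3 bits.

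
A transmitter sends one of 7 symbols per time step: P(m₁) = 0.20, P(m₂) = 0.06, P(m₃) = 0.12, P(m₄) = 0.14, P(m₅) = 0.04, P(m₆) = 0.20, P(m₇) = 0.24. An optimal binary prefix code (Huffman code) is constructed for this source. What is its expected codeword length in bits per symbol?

Repeatedly combine the two least-probable nodes; the expected code length is the sum of the merged weights.
merge 1/25 + 3/50 → 1/10
merge 1/10 + 3/25 → 11/50
merge 7/50 + 1/5 → 17/50
merge 1/5 + 11/50 → 21/50
merge 6/25 + 17/50 → 29/50
merge 21/50 + 29/50 → 1
L = 1/10 + 11/50 + 17/50 + 21/50 + 29/50 + 1 = 133/50 = 2.66 bits/symbol.

2.66 bits/symbol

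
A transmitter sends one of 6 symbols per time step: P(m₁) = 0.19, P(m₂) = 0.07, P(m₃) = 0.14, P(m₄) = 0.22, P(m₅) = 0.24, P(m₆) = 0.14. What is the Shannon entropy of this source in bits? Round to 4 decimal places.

2.4927 bits

H = −Σ pᵢ log₂ pᵢ.
−0.19·log₂(0.19) = 0.4552
−0.07·log₂(0.07) = 0.2686
−0.14·log₂(0.14) = 0.3971
−0.22·log₂(0.22) = 0.4806
−0.24·log₂(0.24) = 0.4941
−0.14·log₂(0.14) = 0.3971
Sum ≈ 2.4927 → 2.4927 bits.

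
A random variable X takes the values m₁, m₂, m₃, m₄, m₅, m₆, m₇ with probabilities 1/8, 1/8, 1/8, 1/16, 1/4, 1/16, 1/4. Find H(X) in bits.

2.625 bits

Each probability is a power of 1/2, so log₂(1/p) is an integer.
H = Σ p·log₂(1/p) = 1/8·3 + 1/8·3 + 1/8·3 + 1/16·4 + 1/4·2 + 1/16·4 + 1/4·2 = 2.625 bits.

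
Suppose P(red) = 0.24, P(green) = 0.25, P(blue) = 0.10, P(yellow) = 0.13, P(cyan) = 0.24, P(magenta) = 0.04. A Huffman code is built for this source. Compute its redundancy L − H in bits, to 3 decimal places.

0.021 bits

Entropy H = −Σ p log₂ p ≈ 2.3889 bits.
Huffman merges: 1/25+1/10→7/50; 13/100+7/50→27/100; 6/25+6/25→12/25; 1/4+27/100→13/25; 12/25+13/25→1. L = 241/100 ≈ 2.4100.
L − H = 2.4100 − 2.3889 = 0.021 bits.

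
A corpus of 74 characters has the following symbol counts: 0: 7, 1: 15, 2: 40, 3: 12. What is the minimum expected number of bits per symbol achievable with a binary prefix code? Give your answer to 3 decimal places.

1.716 bits/symbol

Probabilities are the counts divided by 74.
Repeatedly combine the two least-probable nodes; the expected code length is the sum of the merged weights.
merge 7/74 + 6/37 → 19/74
merge 15/74 + 19/74 → 17/37
merge 17/37 + 20/37 → 1
L = 19/74 + 17/37 + 1 = 127/74 ≈ 1.716 bits/symbol.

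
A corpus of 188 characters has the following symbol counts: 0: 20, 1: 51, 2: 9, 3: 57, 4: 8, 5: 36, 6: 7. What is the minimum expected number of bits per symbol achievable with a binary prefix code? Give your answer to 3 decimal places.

Probabilities are the counts divided by 188.
Repeatedly combine the two least-probable nodes; the expected code length is the sum of the merged weights.
merge 7/188 + 2/47 → 15/188
merge 9/188 + 15/188 → 6/47
merge 5/47 + 6/47 → 11/47
merge 9/47 + 11/47 → 20/47
merge 51/188 + 57/188 → 27/47
merge 20/47 + 27/47 → 1
L = 15/188 + 6/47 + 11/47 + 20/47 + 27/47 + 1 = 459/188 ≈ 2.441 bits/symbol.

2.441 bits/symbol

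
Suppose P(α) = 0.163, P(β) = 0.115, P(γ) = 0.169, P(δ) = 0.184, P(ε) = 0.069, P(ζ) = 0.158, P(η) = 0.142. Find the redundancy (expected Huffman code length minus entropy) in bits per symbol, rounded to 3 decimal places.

Entropy H = −Σ p log₂ p ≈ 2.7549 bits.
Huffman merges: 69/1000+23/200→23/125; 71/500+79/500→3/10; 163/1000+169/1000→83/250; 23/125+23/125→46/125; 3/10+83/250→79/125; 46/125+79/125→1. L = 352/125 ≈ 2.8160.
L − H = 2.8160 − 2.7549 = 0.061 bits.

0.061 bits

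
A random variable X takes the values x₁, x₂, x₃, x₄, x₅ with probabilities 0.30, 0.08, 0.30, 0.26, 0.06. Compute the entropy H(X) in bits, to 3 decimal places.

H = −Σ pᵢ log₂ pᵢ.
−0.30·log₂(0.30) = 0.5211
−0.08·log₂(0.08) = 0.2915
−0.30·log₂(0.30) = 0.5211
−0.26·log₂(0.26) = 0.5053
−0.06·log₂(0.06) = 0.2435
Sum ≈ 2.0825 → 2.083 bits.

2.083 bits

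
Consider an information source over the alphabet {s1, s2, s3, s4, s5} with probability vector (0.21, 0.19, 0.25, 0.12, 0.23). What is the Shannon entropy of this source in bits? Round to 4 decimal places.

2.2828 bits

H = −Σ pᵢ log₂ pᵢ.
−0.21·log₂(0.21) = 0.4728
−0.19·log₂(0.19) = 0.4552
−0.25·log₂(0.25) = 0.5000
−0.12·log₂(0.12) = 0.3671
−0.23·log₂(0.23) = 0.4877
Sum ≈ 2.2828 → 2.2828 bits.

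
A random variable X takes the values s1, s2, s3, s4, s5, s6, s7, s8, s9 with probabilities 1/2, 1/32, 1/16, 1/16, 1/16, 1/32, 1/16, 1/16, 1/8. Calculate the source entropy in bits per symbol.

2.4375 bits

Each probability is a power of 1/2, so log₂(1/p) is an integer.
H = Σ p·log₂(1/p) = 1/2·1 + 1/32·5 + 1/16·4 + 1/16·4 + 1/16·4 + 1/32·5 + 1/16·4 + 1/16·4 + 1/8·3 = 2.4375 bits.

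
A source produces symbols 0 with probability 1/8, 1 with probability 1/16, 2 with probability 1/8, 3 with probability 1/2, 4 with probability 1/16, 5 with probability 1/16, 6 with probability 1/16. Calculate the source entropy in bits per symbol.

2.25 bits

Each probability is a power of 1/2, so log₂(1/p) is an integer.
H = Σ p·log₂(1/p) = 1/8·3 + 1/16·4 + 1/8·3 + 1/2·1 + 1/16·4 + 1/16·4 + 1/16·4 = 2.25 bits.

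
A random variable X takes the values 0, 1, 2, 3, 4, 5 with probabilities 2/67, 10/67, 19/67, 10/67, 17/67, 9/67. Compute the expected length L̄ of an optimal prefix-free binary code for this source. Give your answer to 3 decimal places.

2.463 bits/symbol

Repeatedly combine the two least-probable nodes; the expected code length is the sum of the merged weights.
merge 2/67 + 9/67 → 11/67
merge 10/67 + 10/67 → 20/67
merge 11/67 + 17/67 → 28/67
merge 19/67 + 20/67 → 39/67
merge 28/67 + 39/67 → 1
L = 11/67 + 20/67 + 28/67 + 39/67 + 1 = 165/67 ≈ 2.463 bits/symbol.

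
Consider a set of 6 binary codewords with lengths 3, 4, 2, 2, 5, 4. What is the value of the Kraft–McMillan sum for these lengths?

0.78125

With common denominator 2^5 = 32: Σ 2^(−ℓᵢ) = 4/32 + 2/32 + 8/32 + 8/32 + 1/32 + 2/32 = 25/32 = 0.78125.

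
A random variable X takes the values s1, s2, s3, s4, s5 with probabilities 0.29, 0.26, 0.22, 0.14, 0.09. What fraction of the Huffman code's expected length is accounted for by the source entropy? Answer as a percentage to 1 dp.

Entropy H = −Σ p log₂ p ≈ 2.2135 bits.
Huffman merges: 9/100+7/50→23/100; 11/50+23/100→9/20; 13/50+29/100→11/20; 9/20+11/20→1. L = 223/100 ≈ 2.2300.
Efficiency = H/L = 2.2135/2.2300 = 99.3%.

99.3%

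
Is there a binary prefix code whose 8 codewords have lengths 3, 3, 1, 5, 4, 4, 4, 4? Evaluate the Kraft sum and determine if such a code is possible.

1.03125; no

With common denominator 2^5 = 32: Σ 2^(−ℓᵢ) = 4/32 + 4/32 + 16/32 + 1/32 + 2/32 + 2/32 + 2/32 + 2/32 = 33/32 = 1.03125.
Kraft's inequality requires Σ ≤ 1; here Σ = 1.03125 > 1, so no such prefix code exists.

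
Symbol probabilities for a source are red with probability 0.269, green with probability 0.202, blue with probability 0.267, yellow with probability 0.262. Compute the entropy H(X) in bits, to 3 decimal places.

H = −Σ pᵢ log₂ pᵢ.
−0.269·log₂(0.269) = 0.5096
−0.202·log₂(0.202) = 0.4661
−0.267·log₂(0.267) = 0.5087
−0.262·log₂(0.262) = 0.5063
Sum ≈ 1.9906 → 1.991 bits.

1.991 bits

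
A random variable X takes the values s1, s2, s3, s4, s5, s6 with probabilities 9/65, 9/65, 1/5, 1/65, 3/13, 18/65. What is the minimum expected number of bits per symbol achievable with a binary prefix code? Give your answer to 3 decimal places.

Repeatedly combine the two least-probable nodes; the expected code length is the sum of the merged weights.
merge 1/65 + 9/65 → 2/13
merge 9/65 + 2/13 → 19/65
merge 1/5 + 3/13 → 28/65
merge 18/65 + 19/65 → 37/65
merge 28/65 + 37/65 → 1
L = 2/13 + 19/65 + 28/65 + 37/65 + 1 = 159/65 ≈ 2.446 bits/symbol.

2.446 bits/symbol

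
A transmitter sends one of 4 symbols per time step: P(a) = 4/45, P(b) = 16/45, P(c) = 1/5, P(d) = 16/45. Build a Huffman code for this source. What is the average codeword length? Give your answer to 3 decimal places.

Repeatedly combine the two least-probable nodes; the expected code length is the sum of the merged weights.
merge 4/45 + 1/5 → 13/45
merge 13/45 + 16/45 → 29/45
merge 16/45 + 29/45 → 1
L = 13/45 + 29/45 + 1 = 29/15 ≈ 1.933 bits/symbol.

1.933 bits/symbol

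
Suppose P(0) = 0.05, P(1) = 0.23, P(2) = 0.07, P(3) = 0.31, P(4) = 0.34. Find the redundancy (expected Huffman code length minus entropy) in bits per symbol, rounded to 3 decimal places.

Entropy H = −Σ p log₂ p ≈ 2.0253 bits.
Huffman merges: 1/20+7/100→3/25; 3/25+23/100→7/20; 31/100+17/50→13/20; 7/20+13/20→1. L = 53/25 ≈ 2.1200.
L − H = 2.1200 − 2.0253 = 0.095 bits.

0.095 bits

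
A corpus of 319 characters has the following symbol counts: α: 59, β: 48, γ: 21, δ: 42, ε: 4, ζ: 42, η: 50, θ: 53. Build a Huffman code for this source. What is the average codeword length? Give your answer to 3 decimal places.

Probabilities are the counts divided by 319.
Repeatedly combine the two least-probable nodes; the expected code length is the sum of the merged weights.
merge 4/319 + 21/319 → 25/319
merge 25/319 + 42/319 → 67/319
merge 42/319 + 48/319 → 90/319
merge 50/319 + 53/319 → 103/319
merge 59/319 + 67/319 → 126/319
merge 90/319 + 103/319 → 193/319
merge 126/319 + 193/319 → 1
L = 25/319 + 67/319 + 90/319 + 103/319 + 126/319 + 193/319 + 1 = 923/319 ≈ 2.893 bits/symbol.

2.893 bits/symbol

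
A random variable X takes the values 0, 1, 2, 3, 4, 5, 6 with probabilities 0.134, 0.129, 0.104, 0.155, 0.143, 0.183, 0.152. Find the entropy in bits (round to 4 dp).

2.7889 bits

H = −Σ pᵢ log₂ pᵢ.
−0.134·log₂(0.134) = 0.3886
−0.129·log₂(0.129) = 0.3811
−0.104·log₂(0.104) = 0.3396
−0.155·log₂(0.155) = 0.4169
−0.143·log₂(0.143) = 0.4012
−0.183·log₂(0.183) = 0.4484
−0.152·log₂(0.152) = 0.4131
Sum ≈ 2.7889 → 2.7889 bits.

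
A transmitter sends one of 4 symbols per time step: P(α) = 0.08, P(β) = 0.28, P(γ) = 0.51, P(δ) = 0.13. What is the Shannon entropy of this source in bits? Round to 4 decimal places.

H = −Σ pᵢ log₂ pᵢ.
−0.08·log₂(0.08) = 0.2915
−0.28·log₂(0.28) = 0.5142
−0.51·log₂(0.51) = 0.4954
−0.13·log₂(0.13) = 0.3826
Sum ≈ 1.6838 → 1.6838 bits.

1.6838 bits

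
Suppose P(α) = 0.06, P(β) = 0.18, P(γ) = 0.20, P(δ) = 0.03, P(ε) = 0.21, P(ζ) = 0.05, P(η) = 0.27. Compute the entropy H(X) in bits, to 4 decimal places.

H = −Σ pᵢ log₂ pᵢ.
−0.06·log₂(0.06) = 0.2435
−0.18·log₂(0.18) = 0.4453
−0.20·log₂(0.20) = 0.4644
−0.03·log₂(0.03) = 0.1518
−0.21·log₂(0.21) = 0.4728
−0.05·log₂(0.05) = 0.2161
−0.27·log₂(0.27) = 0.5100
Sum ≈ 2.5039 → 2.5039 bits.

2.5039 bits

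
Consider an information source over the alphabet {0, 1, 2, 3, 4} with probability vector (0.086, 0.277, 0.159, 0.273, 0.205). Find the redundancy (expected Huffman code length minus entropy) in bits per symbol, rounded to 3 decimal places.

0.026 bits

Entropy H = −Σ p log₂ p ≈ 2.2193 bits.
Huffman merges: 43/500+159/1000→49/200; 41/200+49/200→9/20; 273/1000+277/1000→11/20; 9/20+11/20→1. L = 449/200 ≈ 2.2450.
L − H = 2.2450 − 2.2193 = 0.026 bits.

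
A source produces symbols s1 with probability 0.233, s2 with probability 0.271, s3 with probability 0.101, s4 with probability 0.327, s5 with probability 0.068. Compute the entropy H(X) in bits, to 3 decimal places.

H = −Σ pᵢ log₂ pᵢ.
−0.233·log₂(0.233) = 0.4897
−0.271·log₂(0.271) = 0.5105
−0.101·log₂(0.101) = 0.3341
−0.327·log₂(0.327) = 0.5273
−0.068·log₂(0.068) = 0.2637
Sum ≈ 2.1253 → 2.125 bits.

2.125 bits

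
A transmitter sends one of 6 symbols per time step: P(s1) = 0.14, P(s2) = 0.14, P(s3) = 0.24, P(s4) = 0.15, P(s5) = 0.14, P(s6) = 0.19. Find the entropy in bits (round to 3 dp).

H = −Σ pᵢ log₂ pᵢ.
−0.14·log₂(0.14) = 0.3971
−0.14·log₂(0.14) = 0.3971
−0.24·log₂(0.24) = 0.4941
−0.15·log₂(0.15) = 0.4105
−0.14·log₂(0.14) = 0.3971
−0.19·log₂(0.19) = 0.4552
Sum ≈ 2.5512 → 2.551 bits.

2.551 bits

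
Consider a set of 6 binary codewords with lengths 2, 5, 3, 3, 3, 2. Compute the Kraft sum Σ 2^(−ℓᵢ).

With common denominator 2^5 = 32: Σ 2^(−ℓᵢ) = 8/32 + 1/32 + 4/32 + 4/32 + 4/32 + 8/32 = 29/32 = 0.90625.

0.90625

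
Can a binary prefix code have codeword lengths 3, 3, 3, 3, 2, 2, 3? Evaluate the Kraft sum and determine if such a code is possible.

1.125; no

With common denominator 2^3 = 8: Σ 2^(−ℓᵢ) = 1/8 + 1/8 + 1/8 + 1/8 + 2/8 + 2/8 + 1/8 = 9/8 = 1.125.
Kraft's inequality requires Σ ≤ 1; here Σ = 1.125 > 1, so no such prefix code exists.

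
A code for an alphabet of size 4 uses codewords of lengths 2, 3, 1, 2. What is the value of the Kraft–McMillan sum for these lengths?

With common denominator 2^3 = 8: Σ 2^(−ℓᵢ) = 2/8 + 1/8 + 4/8 + 2/8 = 9/8 = 1.125.

1.125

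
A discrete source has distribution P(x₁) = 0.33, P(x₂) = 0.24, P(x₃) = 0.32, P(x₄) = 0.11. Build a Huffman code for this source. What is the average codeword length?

2 bits/symbol

Repeatedly combine the two least-probable nodes; the expected code length is the sum of the merged weights.
merge 11/100 + 6/25 → 7/20
merge 8/25 + 33/100 → 13/20
merge 7/20 + 13/20 → 1
L = 7/20 + 13/20 + 1 = 2 bits/symbol.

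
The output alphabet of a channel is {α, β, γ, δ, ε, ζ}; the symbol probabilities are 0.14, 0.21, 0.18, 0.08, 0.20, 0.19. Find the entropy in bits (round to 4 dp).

2.5264 bits

H = −Σ pᵢ log₂ pᵢ.
−0.14·log₂(0.14) = 0.3971
−0.21·log₂(0.21) = 0.4728
−0.18·log₂(0.18) = 0.4453
−0.08·log₂(0.08) = 0.2915
−0.20·log₂(0.20) = 0.4644
−0.19·log₂(0.19) = 0.4552
Sum ≈ 2.5264 → 2.5264 bits.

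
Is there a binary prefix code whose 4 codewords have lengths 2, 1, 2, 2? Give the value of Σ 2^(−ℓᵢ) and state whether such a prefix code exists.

With common denominator 2^2 = 4: Σ 2^(−ℓᵢ) = 1/4 + 2/4 + 1/4 + 1/4 = 5/4 = 1.25.
Kraft's inequality requires Σ ≤ 1; here Σ = 1.25 > 1, so no such prefix code exists.

1.25; no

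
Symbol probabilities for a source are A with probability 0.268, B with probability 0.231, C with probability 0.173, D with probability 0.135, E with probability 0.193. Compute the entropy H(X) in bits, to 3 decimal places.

H = −Σ pᵢ log₂ pᵢ.
−0.268·log₂(0.268) = 0.5091
−0.231·log₂(0.231) = 0.4883
−0.173·log₂(0.173) = 0.4379
−0.135·log₂(0.135) = 0.3900
−0.193·log₂(0.193) = 0.4581
Sum ≈ 2.2834 → 2.283 bits.

2.283 bits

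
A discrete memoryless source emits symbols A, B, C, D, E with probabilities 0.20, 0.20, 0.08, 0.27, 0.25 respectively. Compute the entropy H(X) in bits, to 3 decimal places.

2.230 bits

H = −Σ pᵢ log₂ pᵢ.
−0.20·log₂(0.20) = 0.4644
−0.20·log₂(0.20) = 0.4644
−0.08·log₂(0.08) = 0.2915
−0.27·log₂(0.27) = 0.5100
−0.25·log₂(0.25) = 0.5000
Sum ≈ 2.2303 → 2.230 bits.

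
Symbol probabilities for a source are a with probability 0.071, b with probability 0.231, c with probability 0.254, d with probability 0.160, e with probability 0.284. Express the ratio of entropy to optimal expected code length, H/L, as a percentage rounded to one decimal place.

Entropy H = −Σ p log₂ p ≈ 2.2002 bits.
Huffman merges: 71/1000+4/25→231/1000; 231/1000+231/1000→231/500; 127/500+71/250→269/500; 231/500+269/500→1. L = 2231/1000 ≈ 2.2310.
Efficiency = H/L = 2.2002/2.2310 = 98.6%.

98.6%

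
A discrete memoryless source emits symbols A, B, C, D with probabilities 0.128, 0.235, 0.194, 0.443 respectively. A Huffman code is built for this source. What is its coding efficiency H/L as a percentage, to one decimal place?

98.5%

Entropy H = −Σ p log₂ p ≈ 1.8499 bits.
Huffman merges: 16/125+97/500→161/500; 47/200+161/500→557/1000; 443/1000+557/1000→1. L = 1879/1000 ≈ 1.8790.
Efficiency = H/L = 1.8499/1.8790 = 98.5%.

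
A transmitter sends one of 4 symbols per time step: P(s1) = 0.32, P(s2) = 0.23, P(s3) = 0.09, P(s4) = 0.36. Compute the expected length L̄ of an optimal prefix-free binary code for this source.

Repeatedly combine the two least-probable nodes; the expected code length is the sum of the merged weights.
merge 9/100 + 23/100 → 8/25
merge 8/25 + 8/25 → 16/25
merge 9/25 + 16/25 → 1
L = 8/25 + 16/25 + 1 = 49/25 = 1.96 bits/symbol.

1.96 bits/symbol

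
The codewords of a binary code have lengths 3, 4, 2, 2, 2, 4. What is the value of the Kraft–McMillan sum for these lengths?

1

With common denominator 2^4 = 16: Σ 2^(−ℓᵢ) = 2/16 + 1/16 + 4/16 + 4/16 + 4/16 + 1/16 = 16/16 = 1.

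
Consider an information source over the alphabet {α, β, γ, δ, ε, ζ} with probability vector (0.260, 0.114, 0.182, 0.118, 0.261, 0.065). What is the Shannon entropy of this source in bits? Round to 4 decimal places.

H = −Σ pᵢ log₂ pᵢ.
−0.260·log₂(0.260) = 0.5053
−0.114·log₂(0.114) = 0.3571
−0.182·log₂(0.182) = 0.4474
−0.118·log₂(0.118) = 0.3638
−0.261·log₂(0.261) = 0.5058
−0.065·log₂(0.065) = 0.2563
Sum ≈ 2.4357 → 2.4357 bits.

2.4357 bits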